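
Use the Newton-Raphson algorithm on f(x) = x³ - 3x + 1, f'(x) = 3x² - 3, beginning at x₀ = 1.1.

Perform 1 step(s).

f(x) = x³ - 3x + 1
f'(x) = 3x² - 3
x₀ = 1.1

Newton-Raphson formula: x_{n+1} = x_n - f(x_n)/f'(x_n)

Iteration 1:
  f(1.100000) = -0.969000
  f'(1.100000) = 0.630000
  x_1 = 1.100000 - (-0.969000)/0.630000 = 2.638095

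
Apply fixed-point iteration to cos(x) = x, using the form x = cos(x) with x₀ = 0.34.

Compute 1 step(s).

Equation: cos(x) = x
Fixed-point form: x = cos(x)
x₀ = 0.34

x_1 = g(0.340000) = 0.942755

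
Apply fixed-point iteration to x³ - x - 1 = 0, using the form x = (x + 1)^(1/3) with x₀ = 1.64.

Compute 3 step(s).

Equation: x³ - x - 1 = 0
Fixed-point form: x = (x + 1)^(1/3)
x₀ = 1.64

x_1 = g(1.640000) = 1.382085
x_2 = g(1.382085) = 1.335526
x_3 = g(1.335526) = 1.326768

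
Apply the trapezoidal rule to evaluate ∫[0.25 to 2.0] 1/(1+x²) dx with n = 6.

f(x) = 1/(1+x²)
a = 0.25, b = 2.0, n = 6
h = (b - a)/n = 0.291667

Trapezoidal rule: (h/2)[f(x₀) + 2f(x₁) + 2f(x₂) + ... + f(xₙ)]

x_0 = 0.2500, f(x_0) = 0.941176, coefficient = 1
x_1 = 0.5417, f(x_1) = 0.773154, coefficient = 2
x_2 = 0.8333, f(x_2) = 0.590164, coefficient = 2
x_3 = 1.1250, f(x_3) = 0.441379, coefficient = 2
x_4 = 1.4167, f(x_4) = 0.332564, coefficient = 2
x_5 = 1.7083, f(x_5) = 0.255206, coefficient = 2
x_6 = 2.0000, f(x_6) = 0.200000, coefficient = 1

I ≈ (0.291667/2) × 5.926111 = 0.864224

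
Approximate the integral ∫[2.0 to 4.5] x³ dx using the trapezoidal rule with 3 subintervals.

f(x) = x³
a = 2.0, b = 4.5, n = 3
h = (b - a)/n = 0.833333

Trapezoidal rule: (h/2)[f(x₀) + 2f(x₁) + 2f(x₂) + ... + f(xₙ)]

x_0 = 2.0000, f(x_0) = 8.000000, coefficient = 1
x_1 = 2.8333, f(x_1) = 22.745370, coefficient = 2
x_2 = 3.6667, f(x_2) = 49.296296, coefficient = 2
x_3 = 4.5000, f(x_3) = 91.125000, coefficient = 1

I ≈ (0.833333/2) × 243.208333 = 101.336806
Exact value: 98.515625
Error: 2.821181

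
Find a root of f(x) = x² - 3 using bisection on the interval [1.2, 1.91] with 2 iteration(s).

f(x) = x² - 3
Initial interval: [1.2, 1.91]

Iteration 1:
  c_1 = (1.200000 + 1.910000)/2 = 1.555000
  f(c_1) = f(1.555000) = -0.581975
  f(a) × f(c) ≥ 0, new interval: [1.555000, 1.910000]
Iteration 2:
  c_2 = (1.555000 + 1.910000)/2 = 1.732500
  f(c_2) = f(1.732500) = 0.001556
  f(a) × f(c) < 0, new interval: [1.555000, 1.732500]

After 2 iteration(s), the approximation is c_2 = 1.732500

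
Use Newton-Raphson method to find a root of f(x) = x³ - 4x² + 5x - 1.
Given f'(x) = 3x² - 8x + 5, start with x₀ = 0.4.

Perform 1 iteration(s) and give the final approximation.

f(x) = x³ - 4x² + 5x - 1
f'(x) = 3x² - 8x + 5
x₀ = 0.4

Newton-Raphson formula: x_{n+1} = x_n - f(x_n)/f'(x_n)

Iteration 1:
  f(0.400000) = 0.424000
  f'(0.400000) = 2.280000
  x_1 = 0.400000 - 0.424000/2.280000 = 0.214035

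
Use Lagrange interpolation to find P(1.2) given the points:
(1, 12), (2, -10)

Lagrange interpolation formula:
P(x) = Σ yᵢ × Lᵢ(x)
where Lᵢ(x) = Π_{j≠i} (x - xⱼ)/(xᵢ - xⱼ)

L_0(1.2) = (1.2 - 2)/(1 - 2) = 0.800000
L_1(1.2) = (1.2 - 1)/(2 - 1) = 0.200000

P(1.2) = 12×L_0(1.2) + (-10)×L_1(1.2)
P(1.2) = 7.600000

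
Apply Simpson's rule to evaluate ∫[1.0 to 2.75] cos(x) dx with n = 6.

f(x) = cos(x)
a = 1.0, b = 2.75, n = 6
h = (b - a)/n = 0.291667

Simpson's rule: (h/3)[f(x₀) + 4f(x₁) + 2f(x₂) + ... + f(xₙ)]

x_0 = 1.0000, f(x_0) = 0.540302, coefficient = 1
x_1 = 1.2917, f(x_1) = 0.275519, coefficient = 4
x_2 = 1.5833, f(x_2) = -0.012537, coefficient = 2
x_3 = 1.8750, f(x_3) = -0.299534, coefficient = 4
x_4 = 2.1667, f(x_4) = -0.561229, coefficient = 2
x_5 = 2.4583, f(x_5) = -0.775519, coefficient = 4
x_6 = 2.7500, f(x_6) = -0.924302, coefficient = 1

I ≈ (0.291667/3) × -4.729666 = -0.459829
Exact value: -0.459810
Error: 0.000019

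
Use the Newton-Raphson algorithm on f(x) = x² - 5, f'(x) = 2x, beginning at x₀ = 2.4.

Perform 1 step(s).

f(x) = x² - 5
f'(x) = 2x
x₀ = 2.4

Newton-Raphson formula: x_{n+1} = x_n - f(x_n)/f'(x_n)

Iteration 1:
  f(2.400000) = 0.760000
  f'(2.400000) = 4.800000
  x_1 = 2.400000 - 0.760000/4.800000 = 2.241667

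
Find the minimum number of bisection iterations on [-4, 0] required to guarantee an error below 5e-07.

We need (b-a)/2^n ≤ 5e-07
(0 - (-4))/2^n ≤ 5e-07
4/2^n ≤ 5e-07
2^n ≥ 8000000
n ≥ log₂(8000000) = 22.93
n ≥ 23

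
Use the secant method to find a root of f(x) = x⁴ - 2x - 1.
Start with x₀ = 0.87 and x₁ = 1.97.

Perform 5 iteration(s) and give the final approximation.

f(x) = x⁴ - 2x - 1
x₀ = 0.87, x₁ = 1.97

Secant formula: x_{n+1} = x_n - f(x_n)(x_n - x_{n-1})/(f(x_n) - f(x_{n-1}))

Iteration 1:
  f(0.870000) = -2.167102
  f(1.970000) = 10.121385
  x_2 = 1.970000 - 10.121385×(1.970000 - 0.870000)/(10.121385 - (-2.167102))
       = 1.063987
Iteration 2:
  f(1.970000) = 10.121385
  f(1.063987) = -1.846394
  x_3 = 1.063987 - (-1.846394)×(1.063987 - 1.970000)/(-1.846394 - 10.121385)
       = 1.203767
Iteration 3:
  f(1.063987) = -1.846394
  f(1.203767) = -1.307771
  x_4 = 1.203767 - (-1.307771)×(1.203767 - 1.063987)/(-1.307771 - (-1.846394))
       = 1.543152
Iteration 4:
  f(1.203767) = -1.307771
  f(1.543152) = 1.584374
  x_5 = 1.543152 - 1.584374×(1.543152 - 1.203767)/(1.584374 - (-1.307771))
       = 1.357231
Iteration 5:
  f(1.543152) = 1.584374
  f(1.357231) = -0.321221
  x_6 = 1.357231 - (-0.321221)×(1.357231 - 1.543152)/(-0.321221 - 1.584374)
       = 1.388571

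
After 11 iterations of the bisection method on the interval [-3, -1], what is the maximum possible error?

Bisection error bound: |error| ≤ (b-a)/2^n
|error| ≤ (-1 - (-3))/2^11 = 2/2^11
|error| ≤ 0.0009765625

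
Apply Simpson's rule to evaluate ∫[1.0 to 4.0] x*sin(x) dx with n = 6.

f(x) = x*sin(x)
a = 1.0, b = 4.0, n = 6
h = (b - a)/n = 0.500000

Simpson's rule: (h/3)[f(x₀) + 4f(x₁) + 2f(x₂) + ... + f(xₙ)]

x_0 = 1.0000, f(x_0) = 0.841471, coefficient = 1
x_1 = 1.5000, f(x_1) = 1.496242, coefficient = 4
x_2 = 2.0000, f(x_2) = 1.818595, coefficient = 2
x_3 = 2.5000, f(x_3) = 1.496180, coefficient = 4
x_4 = 3.0000, f(x_4) = 0.423360, coefficient = 2
x_5 = 3.5000, f(x_5) = -1.227741, coefficient = 4
x_6 = 4.0000, f(x_6) = -3.027210, coefficient = 1

I ≈ (0.500000/3) × 9.356897 = 1.559483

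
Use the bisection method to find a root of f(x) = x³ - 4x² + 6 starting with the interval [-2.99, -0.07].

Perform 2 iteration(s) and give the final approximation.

f(x) = x³ - 4x² + 6
Initial interval: [-2.99, -0.07]

Iteration 1:
  c_1 = (-2.990000 + (-0.070000))/2 = -1.530000
  f(c_1) = f(-1.530000) = -6.945177
  f(a) × f(c) ≥ 0, new interval: [-1.530000, -0.070000]
Iteration 2:
  c_2 = (-1.530000 + (-0.070000))/2 = -0.800000
  f(c_2) = f(-0.800000) = 2.928000
  f(a) × f(c) < 0, new interval: [-1.530000, -0.800000]

After 2 iteration(s), the approximation is c_2 = -0.800000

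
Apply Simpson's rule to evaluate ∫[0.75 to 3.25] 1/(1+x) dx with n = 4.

f(x) = 1/(1+x)
a = 0.75, b = 3.25, n = 4
h = (b - a)/n = 0.625000

Simpson's rule: (h/3)[f(x₀) + 4f(x₁) + 2f(x₂) + ... + f(xₙ)]

x_0 = 0.7500, f(x_0) = 0.571429, coefficient = 1
x_1 = 1.3750, f(x_1) = 0.421053, coefficient = 4
x_2 = 2.0000, f(x_2) = 0.333333, coefficient = 2
x_3 = 2.6250, f(x_3) = 0.275862, coefficient = 4
x_4 = 3.2500, f(x_4) = 0.235294, coefficient = 1

I ≈ (0.625000/3) × 4.261048 = 0.887718
Exact value: 0.887303
Error: 0.000415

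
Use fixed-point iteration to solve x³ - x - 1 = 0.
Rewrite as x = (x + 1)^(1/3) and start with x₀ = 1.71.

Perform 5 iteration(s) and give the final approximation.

Equation: x³ - x - 1 = 0
Fixed-point form: x = (x + 1)^(1/3)
x₀ = 1.71

x_1 = g(1.710000) = 1.394194
x_2 = g(1.394194) = 1.337785
x_3 = g(1.337785) = 1.327195
x_4 = g(1.327195) = 1.325188
x_5 = g(1.325188) = 1.324807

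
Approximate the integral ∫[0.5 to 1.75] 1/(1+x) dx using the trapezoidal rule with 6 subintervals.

f(x) = 1/(1+x)
a = 0.5, b = 1.75, n = 6
h = (b - a)/n = 0.208333

Trapezoidal rule: (h/2)[f(x₀) + 2f(x₁) + 2f(x₂) + ... + f(xₙ)]

x_0 = 0.5000, f(x_0) = 0.666667, coefficient = 1
x_1 = 0.7083, f(x_1) = 0.585366, coefficient = 2
x_2 = 0.9167, f(x_2) = 0.521739, coefficient = 2
x_3 = 1.1250, f(x_3) = 0.470588, coefficient = 2
x_4 = 1.3333, f(x_4) = 0.428571, coefficient = 2
x_5 = 1.5417, f(x_5) = 0.393443, coefficient = 2
x_6 = 1.7500, f(x_6) = 0.363636, coefficient = 1

I ≈ (0.208333/2) × 5.829718 = 0.607262
Exact value: 0.606136
Error: 0.001126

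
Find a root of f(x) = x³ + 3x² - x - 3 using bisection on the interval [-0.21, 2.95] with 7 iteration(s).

f(x) = x³ + 3x² - x - 3
Initial interval: [-0.21, 2.95]

Iteration 1:
  c_1 = (-0.210000 + 2.950000)/2 = 1.370000
  f(c_1) = f(1.370000) = 3.832053
  f(a) × f(c) < 0, new interval: [-0.210000, 1.370000]
Iteration 2:
  c_2 = (-0.210000 + 1.370000)/2 = 0.580000
  f(c_2) = f(0.580000) = -2.375688
  f(a) × f(c) ≥ 0, new interval: [0.580000, 1.370000]
Iteration 3:
  c_3 = (0.580000 + 1.370000)/2 = 0.975000
  f(c_3) = f(0.975000) = -0.196266
  f(a) × f(c) ≥ 0, new interval: [0.975000, 1.370000]
Iteration 4:
  c_4 = (0.975000 + 1.370000)/2 = 1.172500
  f(c_4) = f(1.172500) = 1.563670
  f(a) × f(c) < 0, new interval: [0.975000, 1.172500]
Iteration 5:
  c_5 = (0.975000 + 1.172500)/2 = 1.073750
  f(c_5) = f(1.073750) = 0.623036
  f(a) × f(c) < 0, new interval: [0.975000, 1.073750]
Iteration 6:
  c_6 = (0.975000 + 1.073750)/2 = 1.024375
  f(c_6) = f(1.024375) = 0.198579
  f(a) × f(c) < 0, new interval: [0.975000, 1.024375]
Iteration 7:
  c_7 = (0.975000 + 1.024375)/2 = 0.999688
  f(c_7) = f(0.999688) = -0.002499
  f(a) × f(c) ≥ 0, new interval: [0.999688, 1.024375]

After 7 iteration(s), the approximation is c_7 = 0.999688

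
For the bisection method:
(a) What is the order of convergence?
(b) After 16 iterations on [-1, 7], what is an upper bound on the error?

(a) Bisection has linear (order 1) convergence; the error is halved each step.

(b) Error bound = (b-a)/2^n = (7 - (-1))/2^{16}
    = 8/2^{16}

(a) 1 (linear); (b) error ≤ 1.22e-04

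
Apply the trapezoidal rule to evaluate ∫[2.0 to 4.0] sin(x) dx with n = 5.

f(x) = sin(x)
a = 2.0, b = 4.0, n = 5
h = (b - a)/n = 0.400000

Trapezoidal rule: (h/2)[f(x₀) + 2f(x₁) + 2f(x₂) + ... + f(xₙ)]

x_0 = 2.0000, f(x_0) = 0.909297, coefficient = 1
x_1 = 2.4000, f(x_1) = 0.675463, coefficient = 2
x_2 = 2.8000, f(x_2) = 0.334988, coefficient = 2
x_3 = 3.2000, f(x_3) = -0.058374, coefficient = 2
x_4 = 3.6000, f(x_4) = -0.442520, coefficient = 2
x_5 = 4.0000, f(x_5) = -0.756802, coefficient = 1

I ≈ (0.400000/2) × 1.171608 = 0.234322
Exact value: 0.237497
Error: 0.003175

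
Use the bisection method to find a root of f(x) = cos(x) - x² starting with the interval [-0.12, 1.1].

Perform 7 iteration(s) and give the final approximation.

f(x) = cos(x) - x²
Initial interval: [-0.12, 1.1]

Iteration 1:
  c_1 = (-0.120000 + 1.100000)/2 = 0.490000
  f(c_1) = f(0.490000) = 0.642233
  f(a) × f(c) ≥ 0, new interval: [0.490000, 1.100000]
Iteration 2:
  c_2 = (0.490000 + 1.100000)/2 = 0.795000
  f(c_2) = f(0.795000) = 0.068260
  f(a) × f(c) ≥ 0, new interval: [0.795000, 1.100000]
Iteration 3:
  c_3 = (0.795000 + 1.100000)/2 = 0.947500
  f(c_3) = f(0.947500) = -0.314041
  f(a) × f(c) < 0, new interval: [0.795000, 0.947500]
Iteration 4:
  c_4 = (0.795000 + 0.947500)/2 = 0.871250
  f(c_4) = f(0.871250) = -0.115206
  f(a) × f(c) < 0, new interval: [0.795000, 0.871250]
Iteration 5:
  c_5 = (0.795000 + 0.871250)/2 = 0.833125
  f(c_5) = f(0.833125) = -0.021531
  f(a) × f(c) < 0, new interval: [0.795000, 0.833125]
Iteration 6:
  c_6 = (0.795000 + 0.833125)/2 = 0.814063
  f(c_6) = f(0.814063) = 0.023853
  f(a) × f(c) ≥ 0, new interval: [0.814063, 0.833125]
Iteration 7:
  c_7 = (0.814063 + 0.833125)/2 = 0.823594
  f(c_7) = f(0.823594) = 0.001283
  f(a) × f(c) ≥ 0, new interval: [0.823594, 0.833125]

After 7 iteration(s), the approximation is c_7 = 0.823594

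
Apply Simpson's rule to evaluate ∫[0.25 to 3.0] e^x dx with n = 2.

f(x) = e^x
a = 0.25, b = 3.0, n = 2
h = (b - a)/n = 1.375000

Simpson's rule: (h/3)[f(x₀) + 4f(x₁) + 2f(x₂) + ... + f(xₙ)]

x_0 = 0.2500, f(x_0) = 1.284025, coefficient = 1
x_1 = 1.6250, f(x_1) = 5.078419, coefficient = 4
x_2 = 3.0000, f(x_2) = 20.085537, coefficient = 1

I ≈ (1.375000/3) × 41.683238 = 19.104818
Exact value: 18.801512
Error: 0.303306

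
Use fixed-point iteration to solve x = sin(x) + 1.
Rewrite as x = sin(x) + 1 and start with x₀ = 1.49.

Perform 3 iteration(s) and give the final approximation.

Equation: x = sin(x) + 1
Fixed-point form: x = sin(x) + 1
x₀ = 1.49

x_1 = g(1.490000) = 1.996738
x_2 = g(1.996738) = 1.910650
x_3 = g(1.910650) = 1.942803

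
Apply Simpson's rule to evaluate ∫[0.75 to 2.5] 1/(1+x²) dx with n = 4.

f(x) = 1/(1+x²)
a = 0.75, b = 2.5, n = 4
h = (b - a)/n = 0.437500

Simpson's rule: (h/3)[f(x₀) + 4f(x₁) + 2f(x₂) + ... + f(xₙ)]

x_0 = 0.7500, f(x_0) = 0.640000, coefficient = 1
x_1 = 1.1875, f(x_1) = 0.414911, coefficient = 4
x_2 = 1.6250, f(x_2) = 0.274678, coefficient = 2
x_3 = 2.0625, f(x_3) = 0.190335, coefficient = 4
x_4 = 2.5000, f(x_4) = 0.137931, coefficient = 1

I ≈ (0.437500/3) × 3.748269 = 0.546623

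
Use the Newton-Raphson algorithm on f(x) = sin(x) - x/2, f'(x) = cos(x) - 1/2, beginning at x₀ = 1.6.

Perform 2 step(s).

f(x) = sin(x) - x/2
f'(x) = cos(x) - 1/2
x₀ = 1.6

Newton-Raphson formula: x_{n+1} = x_n - f(x_n)/f'(x_n)

Iteration 1:
  f(1.600000) = 0.199574
  f'(1.600000) = -0.529200
  x_1 = 1.600000 - 0.199574/(-0.529200) = 1.977124
Iteration 2:
  f(1.977124) = -0.069983
  f'(1.977124) = -0.895238
  x_2 = 1.977124 - (-0.069983)/(-0.895238) = 1.898951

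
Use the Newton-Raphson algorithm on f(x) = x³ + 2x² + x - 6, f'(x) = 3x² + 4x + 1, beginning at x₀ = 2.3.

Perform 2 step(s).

f(x) = x³ + 2x² + x - 6
f'(x) = 3x² + 4x + 1
x₀ = 2.3

Newton-Raphson formula: x_{n+1} = x_n - f(x_n)/f'(x_n)

Iteration 1:
  f(2.300000) = 19.047000
  f'(2.300000) = 26.070000
  x_1 = 2.300000 - 19.047000/26.070000 = 1.569390
Iteration 2:
  f(1.569390) = 4.360745
  f'(1.569390) = 14.666516
  x_2 = 1.569390 - 4.360745/14.666516 = 1.272064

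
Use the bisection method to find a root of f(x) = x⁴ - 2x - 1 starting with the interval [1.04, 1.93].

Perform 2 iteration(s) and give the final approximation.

f(x) = x⁴ - 2x - 1
Initial interval: [1.04, 1.93]

Iteration 1:
  c_1 = (1.040000 + 1.930000)/2 = 1.485000
  f(c_1) = f(1.485000) = 0.893017
  f(a) × f(c) < 0, new interval: [1.040000, 1.485000]
Iteration 2:
  c_2 = (1.040000 + 1.485000)/2 = 1.262500
  f(c_2) = f(1.262500) = -0.984463
  f(a) × f(c) ≥ 0, new interval: [1.262500, 1.485000]

After 2 iteration(s), the approximation is c_2 = 1.262500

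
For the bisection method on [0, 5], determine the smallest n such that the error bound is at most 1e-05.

We need (b-a)/2^n ≤ 1e-05
(5 - 0)/2^n ≤ 1e-05
5/2^n ≤ 1e-05
2^n ≥ 500000
n ≥ log₂(500000) = 18.93
n ≥ 19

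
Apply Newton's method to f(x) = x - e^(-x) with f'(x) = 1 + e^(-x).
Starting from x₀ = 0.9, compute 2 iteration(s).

f(x) = x - e^(-x)
f'(x) = 1 + e^(-x)
x₀ = 0.9

Newton-Raphson formula: x_{n+1} = x_n - f(x_n)/f'(x_n)

Iteration 1:
  f(0.900000) = 0.493430
  f'(0.900000) = 1.406570
  x_1 = 0.900000 - 0.493430/1.406570 = 0.549196
Iteration 2:
  f(0.549196) = -0.028218
  f'(0.549196) = 1.577414
  x_2 = 0.549196 - (-0.028218)/1.577414 = 0.567085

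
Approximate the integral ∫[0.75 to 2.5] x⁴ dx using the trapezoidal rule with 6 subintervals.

f(x) = x⁴
a = 0.75, b = 2.5, n = 6
h = (b - a)/n = 0.291667

Trapezoidal rule: (h/2)[f(x₀) + 2f(x₁) + 2f(x₂) + ... + f(xₙ)]

x_0 = 0.7500, f(x_0) = 0.316406, coefficient = 1
x_1 = 1.0417, f(x_1) = 1.177376, coefficient = 2
x_2 = 1.3333, f(x_2) = 3.160494, coefficient = 2
x_3 = 1.6250, f(x_3) = 6.972900, coefficient = 2
x_4 = 1.9167, f(x_4) = 13.495419, coefficient = 2
x_5 = 2.2083, f(x_5) = 23.782555, coefficient = 2
x_6 = 2.5000, f(x_6) = 39.062500, coefficient = 1

I ≈ (0.291667/2) × 136.556393 = 19.914474
Exact value: 19.483789
Error: 0.430685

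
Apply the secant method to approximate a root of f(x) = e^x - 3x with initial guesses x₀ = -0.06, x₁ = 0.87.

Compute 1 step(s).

f(x) = e^x - 3x
x₀ = -0.06, x₁ = 0.87

Secant formula: x_{n+1} = x_n - f(x_n)(x_n - x_{n-1})/(f(x_n) - f(x_{n-1}))

Iteration 1:
  f(-0.060000) = 1.121765
  f(0.870000) = -0.223089
  x_2 = 0.870000 - (-0.223089)×(0.870000 - (-0.060000))/(-0.223089 - 1.121765)
       = 0.715728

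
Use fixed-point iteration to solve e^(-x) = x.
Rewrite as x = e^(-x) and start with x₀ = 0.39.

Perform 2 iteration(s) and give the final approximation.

Equation: e^(-x) = x
Fixed-point form: x = e^(-x)
x₀ = 0.39

x_1 = g(0.390000) = 0.677057
x_2 = g(0.677057) = 0.508110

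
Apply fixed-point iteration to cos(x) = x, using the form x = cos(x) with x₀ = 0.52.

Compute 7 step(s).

Equation: cos(x) = x
Fixed-point form: x = cos(x)
x₀ = 0.52

x_1 = g(0.520000) = 0.867819
x_2 = g(0.867819) = 0.646492
x_3 = g(0.646492) = 0.798202
x_4 = g(0.798202) = 0.697995
x_5 = g(0.697995) = 0.766132
x_6 = g(0.766132) = 0.720598
x_7 = g(0.720598) = 0.751411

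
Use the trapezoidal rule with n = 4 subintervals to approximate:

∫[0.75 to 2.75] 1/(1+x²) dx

f(x) = 1/(1+x²)
a = 0.75, b = 2.75, n = 4
h = (b - a)/n = 0.500000

Trapezoidal rule: (h/2)[f(x₀) + 2f(x₁) + 2f(x₂) + ... + f(xₙ)]

x_0 = 0.7500, f(x_0) = 0.640000, coefficient = 1
x_1 = 1.2500, f(x_1) = 0.390244, coefficient = 2
x_2 = 1.7500, f(x_2) = 0.246154, coefficient = 2
x_3 = 2.2500, f(x_3) = 0.164948, coefficient = 2
x_4 = 2.7500, f(x_4) = 0.116788, coefficient = 1

I ≈ (0.500000/2) × 2.359481 = 0.589870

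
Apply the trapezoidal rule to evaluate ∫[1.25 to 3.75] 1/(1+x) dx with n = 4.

f(x) = 1/(1+x)
a = 1.25, b = 3.75, n = 4
h = (b - a)/n = 0.625000

Trapezoidal rule: (h/2)[f(x₀) + 2f(x₁) + 2f(x₂) + ... + f(xₙ)]

x_0 = 1.2500, f(x_0) = 0.444444, coefficient = 1
x_1 = 1.8750, f(x_1) = 0.347826, coefficient = 2
x_2 = 2.5000, f(x_2) = 0.285714, coefficient = 2
x_3 = 3.1250, f(x_3) = 0.242424, coefficient = 2
x_4 = 3.7500, f(x_4) = 0.210526, coefficient = 1

I ≈ (0.625000/2) × 2.406900 = 0.752156
Exact value: 0.747214
Error: 0.004942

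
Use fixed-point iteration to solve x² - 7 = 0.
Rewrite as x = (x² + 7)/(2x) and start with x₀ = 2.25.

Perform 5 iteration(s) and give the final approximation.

Equation: x² - 7 = 0
Fixed-point form: x = (x² + 7)/(2x)
x₀ = 2.25

x_1 = g(2.250000) = 2.680556
x_2 = g(2.680556) = 2.645977
x_3 = g(2.645977) = 2.645751
x_4 = g(2.645751) = 2.645751
x_5 = g(2.645751) = 2.645751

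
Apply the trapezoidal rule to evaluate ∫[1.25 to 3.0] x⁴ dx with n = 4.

f(x) = x⁴
a = 1.25, b = 3.0, n = 4
h = (b - a)/n = 0.437500

Trapezoidal rule: (h/2)[f(x₀) + 2f(x₁) + 2f(x₂) + ... + f(xₙ)]

x_0 = 1.2500, f(x_0) = 2.441406, coefficient = 1
x_1 = 1.6875, f(x_1) = 8.109146, coefficient = 2
x_2 = 2.1250, f(x_2) = 20.390869, coefficient = 2
x_3 = 2.5625, f(x_3) = 43.117691, coefficient = 2
x_4 = 3.0000, f(x_4) = 81.000000, coefficient = 1

I ≈ (0.437500/2) × 226.676819 = 49.585554
Exact value: 47.989648
Error: 1.595906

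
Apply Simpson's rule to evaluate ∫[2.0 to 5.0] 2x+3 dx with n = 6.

f(x) = 2x+3
a = 2.0, b = 5.0, n = 6
h = (b - a)/n = 0.500000

Simpson's rule: (h/3)[f(x₀) + 4f(x₁) + 2f(x₂) + ... + f(xₙ)]

x_0 = 2.0000, f(x_0) = 7.000000, coefficient = 1
x_1 = 2.5000, f(x_1) = 8.000000, coefficient = 4
x_2 = 3.0000, f(x_2) = 9.000000, coefficient = 2
x_3 = 3.5000, f(x_3) = 10.000000, coefficient = 4
x_4 = 4.0000, f(x_4) = 11.000000, coefficient = 2
x_5 = 4.5000, f(x_5) = 12.000000, coefficient = 4
x_6 = 5.0000, f(x_6) = 13.000000, coefficient = 1

I ≈ (0.500000/3) × 180.000000 = 30.000000
Exact value: 30.000000
Error: 0.000000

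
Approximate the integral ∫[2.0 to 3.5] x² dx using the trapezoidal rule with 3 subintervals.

f(x) = x²
a = 2.0, b = 3.5, n = 3
h = (b - a)/n = 0.500000

Trapezoidal rule: (h/2)[f(x₀) + 2f(x₁) + 2f(x₂) + ... + f(xₙ)]

x_0 = 2.0000, f(x_0) = 4.000000, coefficient = 1
x_1 = 2.5000, f(x_1) = 6.250000, coefficient = 2
x_2 = 3.0000, f(x_2) = 9.000000, coefficient = 2
x_3 = 3.5000, f(x_3) = 12.250000, coefficient = 1

I ≈ (0.500000/2) × 46.750000 = 11.687500
Exact value: 11.625000
Error: 0.062500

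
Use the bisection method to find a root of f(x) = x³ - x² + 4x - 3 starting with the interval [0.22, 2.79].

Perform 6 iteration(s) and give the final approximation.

f(x) = x³ - x² + 4x - 3
Initial interval: [0.22, 2.79]

Iteration 1:
  c_1 = (0.220000 + 2.790000)/2 = 1.505000
  f(c_1) = f(1.505000) = 4.163838
  f(a) × f(c) < 0, new interval: [0.220000, 1.505000]
Iteration 2:
  c_2 = (0.220000 + 1.505000)/2 = 0.862500
  f(c_2) = f(0.862500) = 0.347713
  f(a) × f(c) < 0, new interval: [0.220000, 0.862500]
Iteration 3:
  c_3 = (0.220000 + 0.862500)/2 = 0.541250
  f(c_3) = f(0.541250) = -0.969392
  f(a) × f(c) ≥ 0, new interval: [0.541250, 0.862500]
Iteration 4:
  c_4 = (0.541250 + 0.862500)/2 = 0.701875
  f(c_4) = f(0.701875) = -0.339365
  f(a) × f(c) ≥ 0, new interval: [0.701875, 0.862500]
Iteration 5:
  c_5 = (0.701875 + 0.862500)/2 = 0.782188
  f(c_5) = f(0.782188) = -0.004511
  f(a) × f(c) ≥ 0, new interval: [0.782188, 0.862500]
Iteration 6:
  c_6 = (0.782188 + 0.862500)/2 = 0.822344
  f(c_6) = f(0.822344) = 0.169235
  f(a) × f(c) < 0, new interval: [0.782188, 0.822344]

After 6 iteration(s), the approximation is c_6 = 0.822344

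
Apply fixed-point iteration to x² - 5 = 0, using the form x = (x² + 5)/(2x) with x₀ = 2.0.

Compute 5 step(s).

Equation: x² - 5 = 0
Fixed-point form: x = (x² + 5)/(2x)
x₀ = 2.0

x_1 = g(2.000000) = 2.250000
x_2 = g(2.250000) = 2.236111
x_3 = g(2.236111) = 2.236068
x_4 = g(2.236068) = 2.236068
x_5 = g(2.236068) = 2.236068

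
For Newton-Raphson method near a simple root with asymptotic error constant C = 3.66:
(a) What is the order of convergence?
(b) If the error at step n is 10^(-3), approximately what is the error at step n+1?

(a) Newton-Raphson has quadratic (order 2) convergence near simple roots.
    This means |e_{n+1}| ≈ C|e_n|².

(b) With |e_n| = 10^(-3) and C = 3.66:
    |e_{n+1}| ≈ 3.66 × (10^(-3))² = 3.66 × 10^(-6)

(a) 2 (quadratic); (b) |e_{n+1}| ≈ 3.660e-06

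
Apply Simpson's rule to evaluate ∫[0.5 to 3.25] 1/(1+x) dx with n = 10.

f(x) = 1/(1+x)
a = 0.5, b = 3.25, n = 10
h = (b - a)/n = 0.275000

Simpson's rule: (h/3)[f(x₀) + 4f(x₁) + 2f(x₂) + ... + f(xₙ)]

x_0 = 0.5000, f(x_0) = 0.666667, coefficient = 1
x_1 = 0.7750, f(x_1) = 0.563380, coefficient = 4
x_2 = 1.0500, f(x_2) = 0.487805, coefficient = 2
x_3 = 1.3250, f(x_3) = 0.430108, coefficient = 4
x_4 = 1.6000, f(x_4) = 0.384615, coefficient = 2
x_5 = 1.8750, f(x_5) = 0.347826, coefficient = 4
x_6 = 2.1500, f(x_6) = 0.317460, coefficient = 2
x_7 = 2.4250, f(x_7) = 0.291971, coefficient = 4
x_8 = 2.7000, f(x_8) = 0.270270, coefficient = 2
x_9 = 2.9750, f(x_9) = 0.251572, coefficient = 4
x_10 = 3.2500, f(x_10) = 0.235294, coefficient = 1

I ≈ (0.275000/3) × 11.361691 = 1.041488
Exact value: 1.041454
Error: 0.000034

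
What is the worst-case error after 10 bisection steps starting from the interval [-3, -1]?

Bisection error bound: |error| ≤ (b-a)/2^n
|error| ≤ (-1 - (-3))/2^10 = 2/2^10
|error| ≤ 0.0019531250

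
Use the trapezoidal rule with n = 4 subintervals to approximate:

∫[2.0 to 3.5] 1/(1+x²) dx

f(x) = 1/(1+x²)
a = 2.0, b = 3.5, n = 4
h = (b - a)/n = 0.375000

Trapezoidal rule: (h/2)[f(x₀) + 2f(x₁) + 2f(x₂) + ... + f(xₙ)]

x_0 = 2.0000, f(x_0) = 0.200000, coefficient = 1
x_1 = 2.3750, f(x_1) = 0.150588, coefficient = 2
x_2 = 2.7500, f(x_2) = 0.116788, coefficient = 2
x_3 = 3.1250, f(x_3) = 0.092888, coefficient = 2
x_4 = 3.5000, f(x_4) = 0.075472, coefficient = 1

I ≈ (0.375000/2) × 0.996001 = 0.186750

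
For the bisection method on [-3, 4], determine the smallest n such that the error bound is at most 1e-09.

We need (b-a)/2^n ≤ 1e-09
(4 - (-3))/2^n ≤ 1e-09
7/2^n ≤ 1e-09
2^n ≥ 7000000000
n ≥ log₂(7000000000) = 32.70
n ≥ 33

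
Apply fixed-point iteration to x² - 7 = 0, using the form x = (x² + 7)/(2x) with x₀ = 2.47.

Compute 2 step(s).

Equation: x² - 7 = 0
Fixed-point form: x = (x² + 7)/(2x)
x₀ = 2.47

x_1 = g(2.470000) = 2.652004
x_2 = g(2.652004) = 2.645759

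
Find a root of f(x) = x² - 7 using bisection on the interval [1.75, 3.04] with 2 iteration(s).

f(x) = x² - 7
Initial interval: [1.75, 3.04]

Iteration 1:
  c_1 = (1.750000 + 3.040000)/2 = 2.395000
  f(c_1) = f(2.395000) = -1.263975
  f(a) × f(c) ≥ 0, new interval: [2.395000, 3.040000]
Iteration 2:
  c_2 = (2.395000 + 3.040000)/2 = 2.717500
  f(c_2) = f(2.717500) = 0.384806
  f(a) × f(c) < 0, new interval: [2.395000, 2.717500]

After 2 iteration(s), the approximation is c_2 = 2.717500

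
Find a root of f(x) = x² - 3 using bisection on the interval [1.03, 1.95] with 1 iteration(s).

f(x) = x² - 3
Initial interval: [1.03, 1.95]

Iteration 1:
  c_1 = (1.030000 + 1.950000)/2 = 1.490000
  f(c_1) = f(1.490000) = -0.779900
  f(a) × f(c) ≥ 0, new interval: [1.490000, 1.950000]

After 1 iteration(s), the approximation is c_1 = 1.490000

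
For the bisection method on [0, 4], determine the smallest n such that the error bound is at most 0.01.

We need (b-a)/2^n ≤ 0.01
(4 - 0)/2^n ≤ 0.01
4/2^n ≤ 0.01
2^n ≥ 400
n ≥ log₂(400) = 8.64
n ≥ 9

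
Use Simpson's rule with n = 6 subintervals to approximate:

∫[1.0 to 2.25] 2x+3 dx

f(x) = 2x+3
a = 1.0, b = 2.25, n = 6
h = (b - a)/n = 0.208333

Simpson's rule: (h/3)[f(x₀) + 4f(x₁) + 2f(x₂) + ... + f(xₙ)]

x_0 = 1.0000, f(x_0) = 5.000000, coefficient = 1
x_1 = 1.2083, f(x_1) = 5.416667, coefficient = 4
x_2 = 1.4167, f(x_2) = 5.833333, coefficient = 2
x_3 = 1.6250, f(x_3) = 6.250000, coefficient = 4
x_4 = 1.8333, f(x_4) = 6.666667, coefficient = 2
x_5 = 2.0417, f(x_5) = 7.083333, coefficient = 4
x_6 = 2.2500, f(x_6) = 7.500000, coefficient = 1

I ≈ (0.208333/3) × 112.500000 = 7.812500
Exact value: 7.812500
Error: 0.000000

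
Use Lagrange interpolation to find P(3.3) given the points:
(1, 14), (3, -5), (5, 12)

Lagrange interpolation formula:
P(x) = Σ yᵢ × Lᵢ(x)
where Lᵢ(x) = Π_{j≠i} (x - xⱼ)/(xᵢ - xⱼ)

L_0(3.3) = (3.3 - 3)/(1 - 3) × (3.3 - 5)/(1 - 5) = -0.063750
L_1(3.3) = (3.3 - 1)/(3 - 1) × (3.3 - 5)/(3 - 5) = 0.977500
L_2(3.3) = (3.3 - 1)/(5 - 1) × (3.3 - 3)/(5 - 3) = 0.086250

P(3.3) = 14×L_0(3.3) + (-5)×L_1(3.3) + 12×L_2(3.3)
P(3.3) = -4.745000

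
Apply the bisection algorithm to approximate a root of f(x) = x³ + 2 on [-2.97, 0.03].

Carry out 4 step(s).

f(x) = x³ + 2
Initial interval: [-2.97, 0.03]

Iteration 1:
  c_1 = (-2.970000 + 0.030000)/2 = -1.470000
  f(c_1) = f(-1.470000) = -1.176523
  f(a) × f(c) ≥ 0, new interval: [-1.470000, 0.030000]
Iteration 2:
  c_2 = (-1.470000 + 0.030000)/2 = -0.720000
  f(c_2) = f(-0.720000) = 1.626752
  f(a) × f(c) < 0, new interval: [-1.470000, -0.720000]
Iteration 3:
  c_3 = (-1.470000 + (-0.720000))/2 = -1.095000
  f(c_3) = f(-1.095000) = 0.687068
  f(a) × f(c) < 0, new interval: [-1.470000, -1.095000]
Iteration 4:
  c_4 = (-1.470000 + (-1.095000))/2 = -1.282500
  f(c_4) = f(-1.282500) = -0.109464
  f(a) × f(c) ≥ 0, new interval: [-1.282500, -1.095000]

After 4 iteration(s), the approximation is c_4 = -1.282500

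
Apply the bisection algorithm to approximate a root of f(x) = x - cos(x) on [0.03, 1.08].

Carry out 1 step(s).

f(x) = x - cos(x)
Initial interval: [0.03, 1.08]

Iteration 1:
  c_1 = (0.030000 + 1.080000)/2 = 0.555000
  f(c_1) = f(0.555000) = -0.294900
  f(a) × f(c) ≥ 0, new interval: [0.555000, 1.080000]

After 1 iteration(s), the approximation is c_1 = 0.555000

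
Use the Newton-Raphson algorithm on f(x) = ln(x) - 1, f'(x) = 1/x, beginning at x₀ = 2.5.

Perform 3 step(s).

f(x) = ln(x) - 1
f'(x) = 1/x
x₀ = 2.5

Newton-Raphson formula: x_{n+1} = x_n - f(x_n)/f'(x_n)

Iteration 1:
  f(2.500000) = -0.083709
  f'(2.500000) = 0.400000
  x_1 = 2.500000 - (-0.083709)/0.400000 = 2.709273
Iteration 2:
  f(2.709273) = -0.003320
  f'(2.709273) = 0.369103
  x_2 = 2.709273 - (-0.003320)/0.369103 = 2.718267
Iteration 3:
  f(2.718267) = -0.000005
  f'(2.718267) = 0.367881
  x_3 = 2.718267 - (-0.000005)/0.367881 = 2.718282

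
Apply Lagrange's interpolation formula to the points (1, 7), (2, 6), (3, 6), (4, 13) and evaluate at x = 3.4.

Lagrange interpolation formula:
P(x) = Σ yᵢ × Lᵢ(x)
where Lᵢ(x) = Π_{j≠i} (x - xⱼ)/(xᵢ - xⱼ)

L_0(3.4) = (3.4 - 2)/(1 - 2) × (3.4 - 3)/(1 - 3) × (3.4 - 4)/(1 - 4) = 0.056000
L_1(3.4) = (3.4 - 1)/(2 - 1) × (3.4 - 3)/(2 - 3) × (3.4 - 4)/(2 - 4) = -0.288000
L_2(3.4) = (3.4 - 1)/(3 - 1) × (3.4 - 2)/(3 - 2) × (3.4 - 4)/(3 - 4) = 1.008000
L_3(3.4) = (3.4 - 1)/(4 - 1) × (3.4 - 2)/(4 - 2) × (3.4 - 3)/(4 - 3) = 0.224000

P(3.4) = 7×L_0(3.4) + 6×L_1(3.4) + 6×L_2(3.4) + 13×L_3(3.4)
P(3.4) = 7.624000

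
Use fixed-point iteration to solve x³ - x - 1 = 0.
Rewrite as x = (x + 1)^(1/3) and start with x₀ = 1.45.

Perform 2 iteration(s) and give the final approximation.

Equation: x³ - x - 1 = 0
Fixed-point form: x = (x + 1)^(1/3)
x₀ = 1.45

x_1 = g(1.450000) = 1.348100
x_2 = g(1.348100) = 1.329144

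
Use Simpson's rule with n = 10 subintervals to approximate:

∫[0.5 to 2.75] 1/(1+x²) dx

f(x) = 1/(1+x²)
a = 0.5, b = 2.75, n = 10
h = (b - a)/n = 0.225000

Simpson's rule: (h/3)[f(x₀) + 4f(x₁) + 2f(x₂) + ... + f(xₙ)]

x_0 = 0.5000, f(x_0) = 0.800000, coefficient = 1
x_1 = 0.7250, f(x_1) = 0.655469, coefficient = 4
x_2 = 0.9500, f(x_2) = 0.525624, coefficient = 2
x_3 = 1.1750, f(x_3) = 0.420058, coefficient = 4
x_4 = 1.4000, f(x_4) = 0.337838, coefficient = 2
x_5 = 1.6250, f(x_5) = 0.274678, coefficient = 4
x_6 = 1.8500, f(x_6) = 0.226116, coefficient = 2
x_7 = 2.0750, f(x_7) = 0.188479, coefficient = 4
x_8 = 2.3000, f(x_8) = 0.158983, coefficient = 2
x_9 = 2.5250, f(x_9) = 0.135582, coefficient = 4
x_10 = 2.7500, f(x_10) = 0.116788, coefficient = 1

I ≈ (0.225000/3) × 10.110974 = 0.758323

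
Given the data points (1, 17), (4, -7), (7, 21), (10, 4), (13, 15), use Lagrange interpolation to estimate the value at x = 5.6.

Lagrange interpolation formula:
P(x) = Σ yᵢ × Lᵢ(x)
where Lᵢ(x) = Π_{j≠i} (x - xⱼ)/(xᵢ - xⱼ)

L_0(5.6) = (5.6 - 4)/(1 - 4) × (5.6 - 7)/(1 - 7) × (5.6 - 10)/(1 - 10) × (5.6 - 13)/(1 - 13) = -0.037518
L_1(5.6) = (5.6 - 1)/(4 - 1) × (5.6 - 7)/(4 - 7) × (5.6 - 10)/(4 - 10) × (5.6 - 13)/(4 - 13) = 0.431453
L_2(5.6) = (5.6 - 1)/(7 - 1) × (5.6 - 4)/(7 - 4) × (5.6 - 10)/(7 - 10) × (5.6 - 13)/(7 - 13) = 0.739635
L_3(5.6) = (5.6 - 1)/(10 - 1) × (5.6 - 4)/(10 - 4) × (5.6 - 7)/(10 - 7) × (5.6 - 13)/(10 - 13) = -0.156892
L_4(5.6) = (5.6 - 1)/(13 - 1) × (5.6 - 4)/(13 - 4) × (5.6 - 7)/(13 - 7) × (5.6 - 10)/(13 - 10) = 0.023322

P(5.6) = 17×L_0(5.6) + (-7)×L_1(5.6) + 21×L_2(5.6) + 4×L_3(5.6) + 15×L_4(5.6)
P(5.6) = 11.596609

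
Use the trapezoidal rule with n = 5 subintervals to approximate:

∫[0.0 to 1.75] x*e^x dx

f(x) = x*e^x
a = 0.0, b = 1.75, n = 5
h = (b - a)/n = 0.350000

Trapezoidal rule: (h/2)[f(x₀) + 2f(x₁) + 2f(x₂) + ... + f(xₙ)]

x_0 = 0.0000, f(x_0) = 0.000000, coefficient = 1
x_1 = 0.3500, f(x_1) = 0.496674, coefficient = 2
x_2 = 0.7000, f(x_2) = 1.409627, coefficient = 2
x_3 = 1.0500, f(x_3) = 3.000534, coefficient = 2
x_4 = 1.4000, f(x_4) = 5.677280, coefficient = 2
x_5 = 1.7500, f(x_5) = 10.070555, coefficient = 1

I ≈ (0.350000/2) × 31.238783 = 5.466787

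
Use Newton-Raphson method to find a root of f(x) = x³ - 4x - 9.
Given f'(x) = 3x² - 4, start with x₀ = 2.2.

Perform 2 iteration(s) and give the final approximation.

f(x) = x³ - 4x - 9
f'(x) = 3x² - 4
x₀ = 2.2

Newton-Raphson formula: x_{n+1} = x_n - f(x_n)/f'(x_n)

Iteration 1:
  f(2.200000) = -7.152000
  f'(2.200000) = 10.520000
  x_1 = 2.200000 - (-7.152000)/10.520000 = 2.879848
Iteration 2:
  f(2.879848) = 3.364696
  f'(2.879848) = 20.880572
  x_2 = 2.879848 - 3.364696/20.880572 = 2.718708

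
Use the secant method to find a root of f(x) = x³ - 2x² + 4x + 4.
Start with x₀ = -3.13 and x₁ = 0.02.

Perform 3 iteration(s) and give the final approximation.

f(x) = x³ - 2x² + 4x + 4
x₀ = -3.13, x₁ = 0.02

Secant formula: x_{n+1} = x_n - f(x_n)(x_n - x_{n-1})/(f(x_n) - f(x_{n-1}))

Iteration 1:
  f(-3.130000) = -58.778097
  f(0.020000) = 4.079208
  x_2 = 0.020000 - 4.079208×(0.020000 - (-3.130000))/(4.079208 - (-58.778097))
       = -0.184423
Iteration 2:
  f(0.020000) = 4.079208
  f(-0.184423) = 3.188010
  x_3 = -0.184423 - 3.188010×(-0.184423 - 0.020000)/(3.188010 - 4.079208)
       = -0.915690
Iteration 3:
  f(-0.184423) = 3.188010
  f(-0.915690) = -2.107535
  x_4 = -0.915690 - (-2.107535)×(-0.915690 - (-0.184423))/(-2.107535 - 3.188010)
       = -0.624659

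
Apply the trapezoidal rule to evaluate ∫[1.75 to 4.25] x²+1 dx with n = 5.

f(x) = x²+1
a = 1.75, b = 4.25, n = 5
h = (b - a)/n = 0.500000

Trapezoidal rule: (h/2)[f(x₀) + 2f(x₁) + 2f(x₂) + ... + f(xₙ)]

x_0 = 1.7500, f(x_0) = 4.062500, coefficient = 1
x_1 = 2.2500, f(x_1) = 6.062500, coefficient = 2
x_2 = 2.7500, f(x_2) = 8.562500, coefficient = 2
x_3 = 3.2500, f(x_3) = 11.562500, coefficient = 2
x_4 = 3.7500, f(x_4) = 15.062500, coefficient = 2
x_5 = 4.2500, f(x_5) = 19.062500, coefficient = 1

I ≈ (0.500000/2) × 105.625000 = 26.406250
Exact value: 26.302083
Error: 0.104167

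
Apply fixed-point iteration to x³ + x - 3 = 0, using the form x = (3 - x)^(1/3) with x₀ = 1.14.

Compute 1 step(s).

Equation: x³ + x - 3 = 0
Fixed-point form: x = (3 - x)^(1/3)
x₀ = 1.14

x_1 = g(1.140000) = 1.229809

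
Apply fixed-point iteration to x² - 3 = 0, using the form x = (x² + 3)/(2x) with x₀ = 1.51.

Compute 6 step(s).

Equation: x² - 3 = 0
Fixed-point form: x = (x² + 3)/(2x)
x₀ = 1.51

x_1 = g(1.510000) = 1.748377
x_2 = g(1.748377) = 1.732127
x_3 = g(1.732127) = 1.732051
x_4 = g(1.732051) = 1.732051
x_5 = g(1.732051) = 1.732051
x_6 = g(1.732051) = 1.732051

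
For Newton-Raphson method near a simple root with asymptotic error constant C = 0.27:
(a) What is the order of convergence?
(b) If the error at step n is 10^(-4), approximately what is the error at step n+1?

(a) Newton-Raphson has quadratic (order 2) convergence near simple roots.
    This means |e_{n+1}| ≈ C|e_n|².

(b) With |e_n| = 10^(-4) and C = 0.27:
    |e_{n+1}| ≈ 0.27 × (10^(-4))² = 0.27 × 10^(-8)

(a) 2 (quadratic); (b) |e_{n+1}| ≈ 2.700e-09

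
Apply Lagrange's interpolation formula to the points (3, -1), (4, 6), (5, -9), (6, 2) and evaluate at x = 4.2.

Lagrange interpolation formula:
P(x) = Σ yᵢ × Lᵢ(x)
where Lᵢ(x) = Π_{j≠i} (x - xⱼ)/(xᵢ - xⱼ)

L_0(4.2) = (4.2 - 4)/(3 - 4) × (4.2 - 5)/(3 - 5) × (4.2 - 6)/(3 - 6) = -0.048000
L_1(4.2) = (4.2 - 3)/(4 - 3) × (4.2 - 5)/(4 - 5) × (4.2 - 6)/(4 - 6) = 0.864000
L_2(4.2) = (4.2 - 3)/(5 - 3) × (4.2 - 4)/(5 - 4) × (4.2 - 6)/(5 - 6) = 0.216000
L_3(4.2) = (4.2 - 3)/(6 - 3) × (4.2 - 4)/(6 - 4) × (4.2 - 5)/(6 - 5) = -0.032000

P(4.2) = (-1)×L_0(4.2) + 6×L_1(4.2) + (-9)×L_2(4.2) + 2×L_3(4.2)
P(4.2) = 3.224000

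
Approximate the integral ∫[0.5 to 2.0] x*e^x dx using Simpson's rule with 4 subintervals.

f(x) = x*e^x
a = 0.5, b = 2.0, n = 4
h = (b - a)/n = 0.375000

Simpson's rule: (h/3)[f(x₀) + 4f(x₁) + 2f(x₂) + ... + f(xₙ)]

x_0 = 0.5000, f(x_0) = 0.824361, coefficient = 1
x_1 = 0.8750, f(x_1) = 2.099016, coefficient = 4
x_2 = 1.2500, f(x_2) = 4.362929, coefficient = 2
x_3 = 1.6250, f(x_3) = 8.252431, coefficient = 4
x_4 = 2.0000, f(x_4) = 14.778112, coefficient = 1

I ≈ (0.375000/3) × 65.734117 = 8.216765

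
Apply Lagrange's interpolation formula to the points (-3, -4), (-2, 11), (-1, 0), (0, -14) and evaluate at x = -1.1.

Lagrange interpolation formula:
P(x) = Σ yᵢ × Lᵢ(x)
where Lᵢ(x) = Π_{j≠i} (x - xⱼ)/(xᵢ - xⱼ)

L_0(-1.1) = (-1.1 - (-2))/(-3 - (-2)) × (-1.1 - (-1))/(-3 - (-1)) × (-1.1 - 0)/(-3 - 0) = -0.016500
L_1(-1.1) = (-1.1 - (-3))/(-2 - (-3)) × (-1.1 - (-1))/(-2 - (-1)) × (-1.1 - 0)/(-2 - 0) = 0.104500
L_2(-1.1) = (-1.1 - (-3))/(-1 - (-3)) × (-1.1 - (-2))/(-1 - (-2)) × (-1.1 - 0)/(-1 - 0) = 0.940500
L_3(-1.1) = (-1.1 - (-3))/(0 - (-3)) × (-1.1 - (-2))/(0 - (-2)) × (-1.1 - (-1))/(0 - (-1)) = -0.028500

P(-1.1) = (-4)×L_0(-1.1) + 11×L_1(-1.1) + 0×L_2(-1.1) + (-14)×L_3(-1.1)
P(-1.1) = 1.614500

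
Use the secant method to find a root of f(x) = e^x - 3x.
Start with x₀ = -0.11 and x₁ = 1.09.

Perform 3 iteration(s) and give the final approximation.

f(x) = e^x - 3x
x₀ = -0.11, x₁ = 1.09

Secant formula: x_{n+1} = x_n - f(x_n)(x_n - x_{n-1})/(f(x_n) - f(x_{n-1}))

Iteration 1:
  f(-0.110000) = 1.225834
  f(1.090000) = -0.295726
  x_2 = 1.090000 - (-0.295726)×(1.090000 - (-0.110000))/(-0.295726 - 1.225834)
       = 0.856772
Iteration 2:
  f(1.090000) = -0.295726
  f(0.856772) = -0.214771
  x_3 = 0.856772 - (-0.214771)×(0.856772 - 1.090000)/(-0.214771 - (-0.295726))
       = 0.238023
Iteration 3:
  f(0.856772) = -0.214771
  f(0.238023) = 0.554669
  x_4 = 0.238023 - 0.554669×(0.238023 - 0.856772)/(0.554669 - (-0.214771))
       = 0.684063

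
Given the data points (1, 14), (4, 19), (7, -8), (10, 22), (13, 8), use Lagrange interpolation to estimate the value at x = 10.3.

Lagrange interpolation formula:
P(x) = Σ yᵢ × Lᵢ(x)
where Lᵢ(x) = Π_{j≠i} (x - xⱼ)/(xᵢ - xⱼ)

L_0(10.3) = (10.3 - 4)/(1 - 4) × (10.3 - 7)/(1 - 7) × (10.3 - 10)/(1 - 10) × (10.3 - 13)/(1 - 13) = -0.008663
L_1(10.3) = (10.3 - 1)/(4 - 1) × (10.3 - 7)/(4 - 7) × (10.3 - 10)/(4 - 10) × (10.3 - 13)/(4 - 13) = 0.051150
L_2(10.3) = (10.3 - 1)/(7 - 1) × (10.3 - 4)/(7 - 4) × (10.3 - 10)/(7 - 10) × (10.3 - 13)/(7 - 13) = -0.146475
L_3(10.3) = (10.3 - 1)/(10 - 1) × (10.3 - 4)/(10 - 4) × (10.3 - 7)/(10 - 7) × (10.3 - 13)/(10 - 13) = 1.074150
L_4(10.3) = (10.3 - 1)/(13 - 1) × (10.3 - 4)/(13 - 4) × (10.3 - 7)/(13 - 7) × (10.3 - 10)/(13 - 10) = 0.029838

P(10.3) = 14×L_0(10.3) + 19×L_1(10.3) + (-8)×L_2(10.3) + 22×L_3(10.3) + 8×L_4(10.3)
P(10.3) = 25.892375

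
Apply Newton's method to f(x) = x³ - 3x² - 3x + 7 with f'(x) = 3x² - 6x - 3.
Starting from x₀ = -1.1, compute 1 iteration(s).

f(x) = x³ - 3x² - 3x + 7
f'(x) = 3x² - 6x - 3
x₀ = -1.1

Newton-Raphson formula: x_{n+1} = x_n - f(x_n)/f'(x_n)

Iteration 1:
  f(-1.100000) = 5.339000
  f'(-1.100000) = 7.230000
  x_1 = -1.100000 - 5.339000/7.230000 = -1.838451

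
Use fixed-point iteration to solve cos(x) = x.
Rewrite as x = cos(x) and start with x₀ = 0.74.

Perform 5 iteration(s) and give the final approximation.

Equation: cos(x) = x
Fixed-point form: x = cos(x)
x₀ = 0.74

x_1 = g(0.740000) = 0.738469
x_2 = g(0.738469) = 0.739500
x_3 = g(0.739500) = 0.738805
x_4 = g(0.738805) = 0.739274
x_5 = g(0.739274) = 0.738958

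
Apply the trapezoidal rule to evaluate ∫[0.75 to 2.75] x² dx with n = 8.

f(x) = x²
a = 0.75, b = 2.75, n = 8
h = (b - a)/n = 0.250000

Trapezoidal rule: (h/2)[f(x₀) + 2f(x₁) + 2f(x₂) + ... + f(xₙ)]

x_0 = 0.7500, f(x_0) = 0.562500, coefficient = 1
x_1 = 1.0000, f(x_1) = 1.000000, coefficient = 2
x_2 = 1.2500, f(x_2) = 1.562500, coefficient = 2
x_3 = 1.5000, f(x_3) = 2.250000, coefficient = 2
x_4 = 1.7500, f(x_4) = 3.062500, coefficient = 2
x_5 = 2.0000, f(x_5) = 4.000000, coefficient = 2
x_6 = 2.2500, f(x_6) = 5.062500, coefficient = 2
x_7 = 2.5000, f(x_7) = 6.250000, coefficient = 2
x_8 = 2.7500, f(x_8) = 7.562500, coefficient = 1

I ≈ (0.250000/2) × 54.500000 = 6.812500
Exact value: 6.791667
Error: 0.020833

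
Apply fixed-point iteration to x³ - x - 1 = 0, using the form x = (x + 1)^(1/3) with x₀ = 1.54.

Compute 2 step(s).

Equation: x³ - x - 1 = 0
Fixed-point form: x = (x + 1)^(1/3)
x₀ = 1.54

x_1 = g(1.540000) = 1.364409
x_2 = g(1.364409) = 1.332215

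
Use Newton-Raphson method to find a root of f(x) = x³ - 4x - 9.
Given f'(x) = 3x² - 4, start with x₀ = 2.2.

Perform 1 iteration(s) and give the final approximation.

f(x) = x³ - 4x - 9
f'(x) = 3x² - 4
x₀ = 2.2

Newton-Raphson formula: x_{n+1} = x_n - f(x_n)/f'(x_n)

Iteration 1:
  f(2.200000) = -7.152000
  f'(2.200000) = 10.520000
  x_1 = 2.200000 - (-7.152000)/10.520000 = 2.879848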